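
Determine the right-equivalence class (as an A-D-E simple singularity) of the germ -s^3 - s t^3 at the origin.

E_{7}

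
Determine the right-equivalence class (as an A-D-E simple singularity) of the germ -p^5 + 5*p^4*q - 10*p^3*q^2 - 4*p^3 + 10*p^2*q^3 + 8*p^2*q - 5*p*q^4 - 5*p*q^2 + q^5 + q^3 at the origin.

The Hessian of f at 0 is [[0, 0], [0, 0]] with rank 0, so corank 2. A Groebner basis of the Jacobian ideal J(f) in C{p,q} is {32*p*q/5 + q^4 - 16*q^2/5, p*q^2 - q^3/2, p^2 - 3*p*q/2 + q^2/2}; counting standard monomials gives mu = 6. Corank 2; j^3 = -(p - q)*(2*p - q)^2 has shape L^2 M (L != M), so D-series; mu = 6 gives D_6.

D_{6}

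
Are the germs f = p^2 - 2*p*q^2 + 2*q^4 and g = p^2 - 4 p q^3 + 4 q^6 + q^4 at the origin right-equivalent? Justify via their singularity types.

Yes.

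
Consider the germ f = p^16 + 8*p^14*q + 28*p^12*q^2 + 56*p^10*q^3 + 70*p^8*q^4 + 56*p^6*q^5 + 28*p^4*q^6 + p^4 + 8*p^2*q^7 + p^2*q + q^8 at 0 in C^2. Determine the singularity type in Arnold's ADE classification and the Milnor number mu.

The Hessian of f at 0 is [[0, 0], [0, 0]] with rank 0, so corank 2. A Groebner basis of the Jacobian ideal J(f) in C{p,q} is {p^2/8 + q^7, p^3, p*q}; counting standard monomials gives mu = 9. Corank 2; j^3 = p^2*q has shape L^2 M (L != M), so D-series; mu = 9 gives D_9.

Type D9, Milnor number mu = 9.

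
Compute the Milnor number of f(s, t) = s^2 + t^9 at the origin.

The Hessian of f at 0 has rank 1. Corank 1: A-series; mu = 8 gives A_8.

8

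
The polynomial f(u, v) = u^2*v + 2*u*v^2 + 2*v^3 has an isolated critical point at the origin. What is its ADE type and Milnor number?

Type D_4, Milnor number mu = 4.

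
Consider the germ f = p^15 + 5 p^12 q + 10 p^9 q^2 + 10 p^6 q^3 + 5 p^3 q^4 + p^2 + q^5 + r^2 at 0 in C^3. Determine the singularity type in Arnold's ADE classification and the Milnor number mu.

The Hessian of f at 0 is [[2, 0, 0], [0, 0, 0], [0, 0, 2]] with rank 2, so corank 1. A Groebner basis of the Jacobian ideal J(f) in C{p,q,r} is {q^4, p, r}; counting standard monomials gives mu = 4. Corank 1: A-series; mu = 4 gives A_4.

Type A_{4}, Milnor number mu = 4.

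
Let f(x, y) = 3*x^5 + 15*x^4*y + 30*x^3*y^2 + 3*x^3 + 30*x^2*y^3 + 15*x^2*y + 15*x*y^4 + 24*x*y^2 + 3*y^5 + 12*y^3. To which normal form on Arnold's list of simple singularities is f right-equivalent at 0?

The Hessian of f at 0 is [[0, 0], [0, 0]] with rank 0, so corank 2. A Groebner basis of the Jacobian ideal J(f) in C{x,y} is {x*y/5 + y^4 + 2*y^2/5, x*y^2 + 2*y^3, x^2 + 3*x*y + 2*y^2}; counting standard monomials gives mu = 6. Corank 2; j^3 = 3*(x + y)*(x + 2*y)^2 has shape L^2 M (L != M), so D-series; mu = 6 gives D_6.

D6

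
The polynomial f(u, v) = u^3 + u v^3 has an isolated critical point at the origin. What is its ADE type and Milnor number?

Type E7, Milnor number mu = 7.

The Hessian of f at 0 has rank 0. Corank 2; j^3 = u^3 is a perfect cube, so E-series; the 4-jet and mu = 7 give E_7.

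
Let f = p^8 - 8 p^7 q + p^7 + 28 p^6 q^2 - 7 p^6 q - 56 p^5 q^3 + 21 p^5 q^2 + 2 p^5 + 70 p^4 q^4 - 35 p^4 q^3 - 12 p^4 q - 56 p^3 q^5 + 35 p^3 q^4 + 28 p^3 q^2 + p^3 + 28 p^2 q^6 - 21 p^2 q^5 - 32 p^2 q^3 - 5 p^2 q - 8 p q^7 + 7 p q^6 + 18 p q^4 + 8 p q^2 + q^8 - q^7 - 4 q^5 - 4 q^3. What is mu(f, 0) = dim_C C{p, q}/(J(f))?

The Hessian of f at 0 has rank 0. Corank 2; j^3 = (p - 2*q)^2*(p - q) has shape L^2 M (L != M), so D-series; mu = 9 gives D_9.

9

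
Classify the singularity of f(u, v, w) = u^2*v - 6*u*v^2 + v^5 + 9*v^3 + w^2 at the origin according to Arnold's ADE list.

D_6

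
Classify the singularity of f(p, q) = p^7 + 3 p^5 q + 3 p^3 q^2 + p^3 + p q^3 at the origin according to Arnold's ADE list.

The Hessian of f at 0 has rank 0. Corank 2; j^3 = p^3 is a perfect cube, so E-series; the 4-jet and mu = 7 give E_7.

E_7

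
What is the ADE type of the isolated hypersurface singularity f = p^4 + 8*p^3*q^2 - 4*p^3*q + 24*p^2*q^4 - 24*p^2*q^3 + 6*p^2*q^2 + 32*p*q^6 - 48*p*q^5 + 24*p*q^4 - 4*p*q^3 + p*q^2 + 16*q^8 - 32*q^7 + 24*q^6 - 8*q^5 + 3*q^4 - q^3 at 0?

The Hessian of f at 0 has rank 0. Corank 2; j^3 = q^2*(p - q) has shape L^2 M (L != M), so D-series; mu = 5 gives D_5.

D_{5}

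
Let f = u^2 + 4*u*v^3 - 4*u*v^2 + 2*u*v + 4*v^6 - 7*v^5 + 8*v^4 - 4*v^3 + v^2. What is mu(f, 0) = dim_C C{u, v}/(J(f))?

4

The Hessian of f at 0 has rank 1. Corank 1: A-series; mu = 4 gives A_4.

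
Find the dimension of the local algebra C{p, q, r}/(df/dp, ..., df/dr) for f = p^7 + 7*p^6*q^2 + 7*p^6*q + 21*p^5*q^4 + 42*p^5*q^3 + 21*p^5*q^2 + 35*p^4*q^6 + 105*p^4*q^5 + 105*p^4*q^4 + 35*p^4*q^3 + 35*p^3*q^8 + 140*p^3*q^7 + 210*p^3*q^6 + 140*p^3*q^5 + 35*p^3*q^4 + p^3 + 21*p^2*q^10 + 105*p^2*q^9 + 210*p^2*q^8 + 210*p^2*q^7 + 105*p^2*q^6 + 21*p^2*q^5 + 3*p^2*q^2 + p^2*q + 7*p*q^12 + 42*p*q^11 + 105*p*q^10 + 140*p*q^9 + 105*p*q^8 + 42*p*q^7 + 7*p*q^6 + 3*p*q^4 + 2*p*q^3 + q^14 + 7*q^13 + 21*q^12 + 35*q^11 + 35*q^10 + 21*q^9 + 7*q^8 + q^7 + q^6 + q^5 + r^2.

The Hessian of f at 0 is [[0, 0, 0], [0, 0, 0], [0, 0, 2]] with rank 1, so corank 2. A Groebner basis of the Jacobian ideal J(f) in C{p,q,r} is {-p^2 - p*q + q^4 - q^3, p^3 + p*q/7 + q^3/7, p^2 + p*q^2 + p*q + q^3, r}; counting standard monomials gives mu = 8. Corank 2; j^3 = p^2*(p + q) has shape L^2 M (L != M), so D-series; mu = 8 gives D_8.

8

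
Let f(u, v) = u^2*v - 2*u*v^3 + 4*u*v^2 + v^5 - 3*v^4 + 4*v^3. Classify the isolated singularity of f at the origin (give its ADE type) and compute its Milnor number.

Type D5, Milnor number mu = 5.

The Hessian of f at 0 is [[0, 0], [0, 0]] with rank 0, so corank 2. A Groebner basis of the Jacobian ideal J(f) in C{u,v} is {u*v^2 + 2*u*v + 4*v^2, -u*v + v^3 - 2*v^2, u^2 + 8*u*v + 12*v^2}; counting standard monomials gives mu = 5. Corank 2; j^3 = v*(u + 2*v)^2 has shape L^2 M (L != M), so D-series; mu = 5 gives D_5.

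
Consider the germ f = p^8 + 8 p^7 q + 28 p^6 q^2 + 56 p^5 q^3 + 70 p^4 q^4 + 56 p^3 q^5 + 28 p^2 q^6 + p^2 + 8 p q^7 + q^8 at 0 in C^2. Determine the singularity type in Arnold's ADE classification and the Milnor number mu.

Type A_{7}, Milnor number mu = 7.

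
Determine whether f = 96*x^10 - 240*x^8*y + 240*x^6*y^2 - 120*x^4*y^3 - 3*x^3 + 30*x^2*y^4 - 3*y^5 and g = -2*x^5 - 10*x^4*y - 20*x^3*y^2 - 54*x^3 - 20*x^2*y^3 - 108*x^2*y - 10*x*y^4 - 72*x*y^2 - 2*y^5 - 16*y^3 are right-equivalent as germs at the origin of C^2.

The Hessian of f at 0 is [[0, 0], [0, 0]] with rank 0, so corank 2. A Groebner basis of the Jacobian ideal J(f) in C{x,y} is {y^4, x^2}; counting standard monomials gives mu = 8. Corank 2; j^3 = -3*x^3 is a perfect cube, so E-series; the 5-jet and mu = 8 give E_8. The Hessian of g at 0 is [[0, 0], [0, 0]] with rank 0, so corank 2. A Groebner basis of the Jacobian ideal J(g) in C{x,y} is {y^5, x*y^3 + 3*y^4/4, x^2 + 4*x*y/3 + 4*y^2/9}; counting standard monomials gives mu = 8. Corank 2; j^3 = -2*(3*x + 2*y)^3 is a perfect cube, so E-series; the 5-jet and mu = 8 give E_8. Both have type E_8, hence right-equivalent.

Yes.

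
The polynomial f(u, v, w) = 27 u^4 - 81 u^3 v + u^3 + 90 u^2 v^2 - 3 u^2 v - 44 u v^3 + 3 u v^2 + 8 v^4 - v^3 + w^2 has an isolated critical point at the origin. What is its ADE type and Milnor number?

Type E_7, Milnor number mu = 7.

The Hessian of f at 0 has rank 1. Corank 2; j^3 = (u - v)^3 is a perfect cube, so E-series; the 4-jet and mu = 7 give E_7.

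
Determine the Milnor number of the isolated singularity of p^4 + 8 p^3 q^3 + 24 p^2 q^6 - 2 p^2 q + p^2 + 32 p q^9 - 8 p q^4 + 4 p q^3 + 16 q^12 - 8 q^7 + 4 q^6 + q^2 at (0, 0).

The Hessian of f at 0 is [[2, 0], [0, 2]] with rank 2, so corank 0. A Groebner basis of the Jacobian ideal J(f) in C{p,q} is {p, q}; counting standard monomials gives mu = 1. Corank 0: nondegenerate Morse point, so A_1.

1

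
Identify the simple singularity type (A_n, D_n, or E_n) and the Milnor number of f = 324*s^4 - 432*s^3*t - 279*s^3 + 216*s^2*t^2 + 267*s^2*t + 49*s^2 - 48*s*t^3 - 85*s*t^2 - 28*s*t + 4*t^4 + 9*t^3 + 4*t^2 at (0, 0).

The Hessian of f at 0 has rank 1. Corank 1: A-series; mu = 2 gives A_2.

Type A2, Milnor number mu = 2.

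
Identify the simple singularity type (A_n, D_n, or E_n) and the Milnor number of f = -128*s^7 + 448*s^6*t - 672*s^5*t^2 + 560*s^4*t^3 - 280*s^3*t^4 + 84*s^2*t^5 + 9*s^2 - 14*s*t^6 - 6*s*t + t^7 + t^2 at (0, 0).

Type A_6, Milnor number mu = 6.

The Hessian of f at 0 has rank 1. Corank 1: A-series; mu = 6 gives A_6.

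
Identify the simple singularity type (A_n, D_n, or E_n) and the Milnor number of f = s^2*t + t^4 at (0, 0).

Type D5, Milnor number mu = 5.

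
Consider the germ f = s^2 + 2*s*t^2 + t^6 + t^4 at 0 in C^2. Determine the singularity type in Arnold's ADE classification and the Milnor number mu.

Type A5, Milnor number mu = 5.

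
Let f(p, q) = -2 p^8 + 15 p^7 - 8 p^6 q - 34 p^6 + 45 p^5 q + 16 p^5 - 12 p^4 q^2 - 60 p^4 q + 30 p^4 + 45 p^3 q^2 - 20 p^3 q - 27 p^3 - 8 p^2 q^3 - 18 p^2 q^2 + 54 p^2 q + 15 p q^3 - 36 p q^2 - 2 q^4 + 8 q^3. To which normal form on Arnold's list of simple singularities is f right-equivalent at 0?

The Hessian of f at 0 has rank 0. Corank 2; j^3 = -(3*p - 2*q)^3 is a perfect cube, so E-series; the 4-jet and mu = 7 give E_7.

E7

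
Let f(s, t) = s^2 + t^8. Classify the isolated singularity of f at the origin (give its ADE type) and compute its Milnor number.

Type A_7, Milnor number mu = 7.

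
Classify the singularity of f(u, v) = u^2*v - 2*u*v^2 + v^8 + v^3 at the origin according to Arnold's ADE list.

D_{9}

The Hessian of f at 0 has rank 0. Corank 2; j^3 = v*(u - v)^2 has shape L^2 M (L != M), so D-series; mu = 9 gives D_9.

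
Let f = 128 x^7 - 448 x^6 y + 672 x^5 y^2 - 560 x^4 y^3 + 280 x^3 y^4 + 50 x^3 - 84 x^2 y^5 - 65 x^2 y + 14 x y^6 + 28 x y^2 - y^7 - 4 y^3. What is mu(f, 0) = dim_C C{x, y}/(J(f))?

8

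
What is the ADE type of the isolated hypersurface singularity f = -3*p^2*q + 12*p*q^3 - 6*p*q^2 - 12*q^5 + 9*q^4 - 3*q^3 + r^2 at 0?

The Hessian of f at 0 has rank 1. Corank 2; j^3 = -3*q*(p + q)^2 has shape L^2 M (L != M), so D-series; mu = 5 gives D_5.

D5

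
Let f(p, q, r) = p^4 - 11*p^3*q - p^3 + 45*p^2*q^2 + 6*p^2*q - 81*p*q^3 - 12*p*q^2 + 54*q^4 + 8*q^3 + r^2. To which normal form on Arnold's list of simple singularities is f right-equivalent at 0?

E_7

The Hessian of f at 0 has rank 1. Corank 2; j^3 = -(p - 2*q)^3 is a perfect cube, so E-series; the 4-jet and mu = 7 give E_7.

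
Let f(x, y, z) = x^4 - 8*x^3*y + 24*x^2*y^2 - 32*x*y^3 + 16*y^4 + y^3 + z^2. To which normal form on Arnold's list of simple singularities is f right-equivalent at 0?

The Hessian of f at 0 has rank 1. Corank 2; j^3 = y^3 is a perfect cube, so E-series; the 4-jet and mu = 6 give E_6.

E_{6}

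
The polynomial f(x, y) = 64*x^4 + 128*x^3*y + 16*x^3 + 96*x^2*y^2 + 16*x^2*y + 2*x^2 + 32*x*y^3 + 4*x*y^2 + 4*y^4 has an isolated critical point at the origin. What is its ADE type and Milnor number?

The Hessian of f at 0 has rank 1. Corank 1: A-series; mu = 3 gives A_3.

Type A3, Milnor number mu = 3.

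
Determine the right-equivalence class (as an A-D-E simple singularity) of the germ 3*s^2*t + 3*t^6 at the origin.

D7

The Hessian of f at 0 is [[0, 0], [0, 0]] with rank 0, so corank 2. A Groebner basis of the Jacobian ideal J(f) in C{s,t} is {s^2/6 + t^5, s^3, s*t}; counting standard monomials gives mu = 7. Corank 2; j^3 = 3*s^2*t has shape L^2 M (L != M), so D-series; mu = 7 gives D_7.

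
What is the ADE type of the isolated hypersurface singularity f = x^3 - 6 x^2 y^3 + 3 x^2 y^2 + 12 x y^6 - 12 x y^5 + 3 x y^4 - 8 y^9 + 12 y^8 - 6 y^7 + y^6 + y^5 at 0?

E_{8}

The Hessian of f at 0 has rank 0. Corank 2; j^3 = x^3 is a perfect cube, so E-series; the 5-jet and mu = 8 give E_8.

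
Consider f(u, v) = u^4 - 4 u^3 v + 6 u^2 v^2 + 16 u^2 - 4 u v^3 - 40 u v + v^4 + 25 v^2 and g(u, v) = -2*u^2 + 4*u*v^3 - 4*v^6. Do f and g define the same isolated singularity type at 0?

The Hessian of f at 0 is [[32, -40], [-40, 50]] with rank 1, so corank 1. A Groebner basis of the Jacobian ideal J(f) in C{u,v} is {v^3, u - 5*v/4}; counting standard monomials gives mu = 3. Corank 1: A-series; mu = 3 gives A_3. The Hessian of g at 0 is [[-4, 0], [0, 0]] with rank 1, so corank 1. A Groebner basis of the Jacobian ideal J(g) in C{u,v} is {u*v^2, -u + v^3, u^2}; counting standard monomials gives mu = 5. Corank 1: A-series; mu = 5 gives A_5. f is A_3 but g is A_5, hence not right-equivalent.

No.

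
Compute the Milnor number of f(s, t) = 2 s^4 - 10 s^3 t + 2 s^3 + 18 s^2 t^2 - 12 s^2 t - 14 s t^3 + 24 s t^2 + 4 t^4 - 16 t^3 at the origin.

7

The Hessian of f at 0 has rank 0. Corank 2; j^3 = 2*(s - 2*t)^3 is a perfect cube, so E-series; the 4-jet and mu = 7 give E_7.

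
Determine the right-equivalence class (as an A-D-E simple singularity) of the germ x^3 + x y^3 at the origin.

E_{7}

The Hessian of f at 0 has rank 0. Corank 2; j^3 = x^3 is a perfect cube, so E-series; the 4-jet and mu = 7 give E_7.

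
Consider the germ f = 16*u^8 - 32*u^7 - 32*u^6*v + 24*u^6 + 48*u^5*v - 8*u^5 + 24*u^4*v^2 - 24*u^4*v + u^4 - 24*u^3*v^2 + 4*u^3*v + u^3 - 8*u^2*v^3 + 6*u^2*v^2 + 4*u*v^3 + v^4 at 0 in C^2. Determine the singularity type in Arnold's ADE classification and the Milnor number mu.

Type E_{6}, Milnor number mu = 6.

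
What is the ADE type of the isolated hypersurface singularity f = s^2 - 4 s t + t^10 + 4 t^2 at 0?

A_{9}

The Hessian of f at 0 has rank 1. Corank 1: A-series; mu = 9 gives A_9.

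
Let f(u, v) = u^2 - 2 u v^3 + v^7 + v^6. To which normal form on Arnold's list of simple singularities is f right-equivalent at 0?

The Hessian of f at 0 is [[2, 0], [0, 0]] with rank 1, so corank 1. A Groebner basis of the Jacobian ideal J(f) in C{u,v} is {-u + v^3, u^2}; counting standard monomials gives mu = 6. Corank 1: A-series; mu = 6 gives A_6.

A_6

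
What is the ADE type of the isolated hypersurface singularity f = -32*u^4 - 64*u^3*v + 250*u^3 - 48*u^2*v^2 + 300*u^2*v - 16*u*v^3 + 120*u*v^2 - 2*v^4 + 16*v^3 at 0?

The Hessian of f at 0 is [[0, 0], [0, 0]] with rank 0, so corank 2. A Groebner basis of the Jacobian ideal J(f) in C{u,v} is {v^4, u*v^2 + 13*v^3/30, u^2 + 4*u*v/5 + 4*v^2/25}; counting standard monomials gives mu = 6. Corank 2; j^3 = 2*(5*u + 2*v)^3 is a perfect cube, so E-series; the 4-jet and mu = 6 give E_6.

E_{6}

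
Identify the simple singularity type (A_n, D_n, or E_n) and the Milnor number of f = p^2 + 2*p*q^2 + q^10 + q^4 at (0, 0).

Type A_9, Milnor number mu = 9.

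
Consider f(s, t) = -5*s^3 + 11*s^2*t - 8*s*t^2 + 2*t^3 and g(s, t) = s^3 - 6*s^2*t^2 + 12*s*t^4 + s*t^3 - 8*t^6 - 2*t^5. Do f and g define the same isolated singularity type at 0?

No.

The Hessian of f at 0 has rank 0. Corank 2; j^3 = -(s - t)*(5*s^2 - 6*s*t + 2*t^2) splits into three distinct lines over C (the quadratic factor has nonzero discriminant), so D_4. The Hessian of g at 0 has rank 0. Corank 2; j^3 = s^3 is a perfect cube, so E-series; the 4-jet and mu = 7 give E_7. f is D_4 but g is E_7, hence not right-equivalent.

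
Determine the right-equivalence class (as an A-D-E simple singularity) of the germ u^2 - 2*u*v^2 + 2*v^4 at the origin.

The Hessian of f at 0 has rank 1. Corank 1: A-series; mu = 3 gives A_3.

A_3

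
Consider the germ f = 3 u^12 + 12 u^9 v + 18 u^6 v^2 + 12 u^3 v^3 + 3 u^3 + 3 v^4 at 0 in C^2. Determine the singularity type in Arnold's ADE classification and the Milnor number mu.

The Hessian of f at 0 is [[0, 0], [0, 0]] with rank 0, so corank 2. A Groebner basis of the Jacobian ideal J(f) in C{u,v} is {v^3, u^2}; counting standard monomials gives mu = 6. Corank 2; j^3 = 3*u^3 is a perfect cube, so E-series; the 4-jet and mu = 6 give E_6.

Type E_{6}, Milnor number mu = 6.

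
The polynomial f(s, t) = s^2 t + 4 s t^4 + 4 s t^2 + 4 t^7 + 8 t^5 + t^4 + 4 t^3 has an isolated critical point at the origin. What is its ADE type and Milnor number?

The Hessian of f at 0 has rank 0. Corank 2; j^3 = t*(s + 2*t)^2 has shape L^2 M (L != M), so D-series; mu = 5 gives D_5.

Type D_5, Milnor number mu = 5.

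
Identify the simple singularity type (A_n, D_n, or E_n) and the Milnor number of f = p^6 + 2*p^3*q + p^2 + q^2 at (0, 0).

The Hessian of f at 0 is [[2, 0], [0, 2]] with rank 2, so corank 0. A Groebner basis of the Jacobian ideal J(f) in C{p,q} is {p, q}; counting standard monomials gives mu = 1. Corank 0: nondegenerate Morse point, so A_1.

Type A1, Milnor number mu = 1.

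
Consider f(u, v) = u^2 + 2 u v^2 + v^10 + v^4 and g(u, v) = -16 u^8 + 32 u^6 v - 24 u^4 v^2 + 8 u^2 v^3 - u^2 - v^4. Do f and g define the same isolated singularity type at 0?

The Hessian of f at 0 is [[2, 0], [0, 0]] with rank 1, so corank 1. A Groebner basis of the Jacobian ideal J(f) in C{u,v} is {u^5, u^4*v, u + v^2}; counting standard monomials gives mu = 9. Corank 1: A-series; mu = 9 gives A_9. The Hessian of g at 0 is [[-2, 0], [0, 0]] with rank 1, so corank 1. A Groebner basis of the Jacobian ideal J(g) in C{u,v} is {v^3, u}; counting standard monomials gives mu = 3. Corank 1: A-series; mu = 3 gives A_3. f is A_9 but g is A_3, hence not right-equivalent.

No.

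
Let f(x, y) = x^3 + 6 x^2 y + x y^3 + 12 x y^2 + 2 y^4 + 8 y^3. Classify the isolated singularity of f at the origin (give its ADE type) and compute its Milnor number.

Type E_{7}, Milnor number mu = 7.

The Hessian of f at 0 has rank 0. Corank 2; j^3 = (x + 2*y)^3 is a perfect cube, so E-series; the 4-jet and mu = 7 give E_7.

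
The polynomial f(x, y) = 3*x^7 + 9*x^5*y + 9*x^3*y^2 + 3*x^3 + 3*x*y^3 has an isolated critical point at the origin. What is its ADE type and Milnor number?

Type E_7, Milnor number mu = 7.

The Hessian of f at 0 is [[0, 0], [0, 0]] with rank 0, so corank 2. A Groebner basis of the Jacobian ideal J(f) in C{x,y} is {x^3, x*y^2, 3*x^2 + y^3}; counting standard monomials gives mu = 7. Corank 2; j^3 = 3*x^3 is a perfect cube, so E-series; the 4-jet and mu = 7 give E_7.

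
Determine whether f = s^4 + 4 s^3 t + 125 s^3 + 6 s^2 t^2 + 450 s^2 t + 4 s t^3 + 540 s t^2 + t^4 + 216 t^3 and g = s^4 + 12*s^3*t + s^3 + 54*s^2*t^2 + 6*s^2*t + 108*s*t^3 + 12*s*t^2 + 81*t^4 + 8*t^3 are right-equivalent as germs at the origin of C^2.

Yes.

The Hessian of f at 0 is [[0, 0], [0, 0]] with rank 0, so corank 2. A Groebner basis of the Jacobian ideal J(f) in C{s,t} is {t^4, s*t^2 + 17*t^3/15, s^2 + 12*s*t/5 + 36*t^2/25}; counting standard monomials gives mu = 6. Corank 2; j^3 = (5*s + 6*t)^3 is a perfect cube, so E-series; the 4-jet and mu = 6 give E_6. The Hessian of g at 0 is [[0, 0], [0, 0]] with rank 0, so corank 2. A Groebner basis of the Jacobian ideal J(g) in C{s,t} is {t^4, s*t^2 + 7*t^3/3, s^2 + 4*s*t + 4*t^2}; counting standard monomials gives mu = 6. Corank 2; j^3 = (s + 2*t)^3 is a perfect cube, so E-series; the 4-jet and mu = 6 give E_6. Both have type E_6, hence right-equivalent.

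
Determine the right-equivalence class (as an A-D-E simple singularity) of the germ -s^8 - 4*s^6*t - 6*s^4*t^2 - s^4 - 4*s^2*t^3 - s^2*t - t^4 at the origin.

The Hessian of f at 0 has rank 0. Corank 2; j^3 = -s^2*t has shape L^2 M (L != M), so D-series; mu = 5 gives D_5.

D_5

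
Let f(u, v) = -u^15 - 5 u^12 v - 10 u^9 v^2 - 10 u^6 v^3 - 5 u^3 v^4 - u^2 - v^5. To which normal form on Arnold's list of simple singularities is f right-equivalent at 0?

A_{4}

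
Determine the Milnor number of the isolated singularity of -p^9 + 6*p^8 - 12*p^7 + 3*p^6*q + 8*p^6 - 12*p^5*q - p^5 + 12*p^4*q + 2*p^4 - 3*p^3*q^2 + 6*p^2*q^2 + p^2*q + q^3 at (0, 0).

The Hessian of f at 0 has rank 0. Corank 2; j^3 = q*(p^2 + q^2) splits into three distinct lines over C (the quadratic factor has nonzero discriminant), so D_4.

4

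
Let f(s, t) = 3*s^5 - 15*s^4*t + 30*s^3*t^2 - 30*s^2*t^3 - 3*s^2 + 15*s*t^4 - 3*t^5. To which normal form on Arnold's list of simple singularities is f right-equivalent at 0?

A_{4}

The Hessian of f at 0 is [[-6, 0], [0, 0]] with rank 1, so corank 1. A Groebner basis of the Jacobian ideal J(f) in C{s,t} is {t^4, s}; counting standard monomials gives mu = 4. Corank 1: A-series; mu = 4 gives A_4.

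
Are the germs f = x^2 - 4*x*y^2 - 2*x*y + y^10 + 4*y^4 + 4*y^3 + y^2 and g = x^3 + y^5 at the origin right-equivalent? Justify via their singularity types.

No.

The Hessian of f at 0 is [[2, -2], [-2, 2]] with rank 1, so corank 1. A Groebner basis of the Jacobian ideal J(f) in C{x,y} is {x^5 - 5*x^4 + 15*x^3*y - 35*x^3/4 + 27*x^2*y/2 - 23*x^2/8 + 27*x*y/8 - x/4 + y/4, x^4*y - 2*x^4 + 5*x^3*y - 5*x^3/2 + 15*x^2*y/4 - 3*x^2/4 + 7*x*y/8 - x/16 + y/16, -x/2 + y^2 + y/2}; counting standard monomials gives mu = 9. Corank 1: A-series; mu = 9 gives A_9. The Hessian of g at 0 is [[0, 0], [0, 0]] with rank 0, so corank 2. A Groebner basis of the Jacobian ideal J(g) in C{x,y} is {y^4, x^2}; counting standard monomials gives mu = 8. Corank 2; j^3 = x^3 is a perfect cube, so E-series; the 5-jet and mu = 8 give E_8. f is A_9 but g is E_8, hence not right-equivalent.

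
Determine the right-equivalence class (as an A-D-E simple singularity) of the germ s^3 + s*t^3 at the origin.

E_{7}

The Hessian of f at 0 has rank 0. Corank 2; j^3 = s^3 is a perfect cube, so E-series; the 4-jet and mu = 7 give E_7.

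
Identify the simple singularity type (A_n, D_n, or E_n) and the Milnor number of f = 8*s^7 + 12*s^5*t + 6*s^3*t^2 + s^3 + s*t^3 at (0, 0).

The Hessian of f at 0 has rank 0. Corank 2; j^3 = s^3 is a perfect cube, so E-series; the 4-jet and mu = 7 give E_7.

Type E_{7}, Milnor number mu = 7.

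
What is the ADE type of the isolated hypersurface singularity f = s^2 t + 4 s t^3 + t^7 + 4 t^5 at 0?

The Hessian of f at 0 has rank 0. Corank 2; j^3 = s^2*t has shape L^2 M (L != M), so D-series; mu = 8 gives D_8.

D_8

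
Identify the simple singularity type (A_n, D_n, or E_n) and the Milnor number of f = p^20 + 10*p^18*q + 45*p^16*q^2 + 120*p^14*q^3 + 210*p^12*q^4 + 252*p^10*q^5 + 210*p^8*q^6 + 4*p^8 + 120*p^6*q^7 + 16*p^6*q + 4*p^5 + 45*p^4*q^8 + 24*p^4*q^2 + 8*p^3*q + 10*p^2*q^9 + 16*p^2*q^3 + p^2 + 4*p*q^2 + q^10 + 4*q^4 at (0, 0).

Type A9, Milnor number mu = 9.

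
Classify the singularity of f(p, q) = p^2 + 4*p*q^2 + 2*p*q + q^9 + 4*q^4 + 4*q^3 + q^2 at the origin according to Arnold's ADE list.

A_8

The Hessian of f at 0 is [[2, 2], [2, 2]] with rank 1, so corank 1. A Groebner basis of the Jacobian ideal J(f) in C{p,q} is {p^4 + 4*p^3*q - 3*p^3 - 5*p^2*q + 5*p^2/4 + 3*p*q/2 - p/8 - q/8, p/2 + q^2 + q/2}; counting standard monomials gives mu = 8. Corank 1: A-series; mu = 8 gives A_8.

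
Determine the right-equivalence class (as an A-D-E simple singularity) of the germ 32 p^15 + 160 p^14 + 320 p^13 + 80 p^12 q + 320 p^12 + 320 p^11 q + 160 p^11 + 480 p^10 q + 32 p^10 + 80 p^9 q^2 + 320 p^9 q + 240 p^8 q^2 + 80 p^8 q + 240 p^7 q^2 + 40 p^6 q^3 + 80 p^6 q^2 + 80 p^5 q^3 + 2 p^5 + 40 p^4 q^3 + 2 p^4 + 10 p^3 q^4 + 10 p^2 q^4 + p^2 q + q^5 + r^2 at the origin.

D_6

The Hessian of f at 0 is [[0, 0, 0], [0, 0, 0], [0, 0, 2]] with rank 1, so corank 2. A Groebner basis of the Jacobian ideal J(f) in C{p,q,r} is {p^2/5 + q^4, p^3, p*q, r}; counting standard monomials gives mu = 6. Corank 2; j^3 = p^2*q has shape L^2 M (L != M), so D-series; mu = 6 gives D_6.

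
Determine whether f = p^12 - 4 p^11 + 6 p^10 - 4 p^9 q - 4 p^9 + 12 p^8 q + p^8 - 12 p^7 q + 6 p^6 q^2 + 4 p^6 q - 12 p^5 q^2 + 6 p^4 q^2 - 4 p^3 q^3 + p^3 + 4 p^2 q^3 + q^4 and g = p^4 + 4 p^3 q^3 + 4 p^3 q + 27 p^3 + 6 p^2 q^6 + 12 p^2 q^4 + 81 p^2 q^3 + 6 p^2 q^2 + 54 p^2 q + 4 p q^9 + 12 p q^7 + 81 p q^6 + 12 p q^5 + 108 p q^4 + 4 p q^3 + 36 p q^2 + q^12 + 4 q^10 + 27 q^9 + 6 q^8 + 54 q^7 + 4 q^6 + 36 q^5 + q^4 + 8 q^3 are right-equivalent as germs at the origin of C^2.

The Hessian of f at 0 has rank 0. Corank 2; j^3 = p^3 is a perfect cube, so E-series; the 4-jet and mu = 6 give E_6. The Hessian of g at 0 has rank 0. Corank 2; j^3 = (3*p + 2*q)^3 is a perfect cube, so E-series; the 4-jet and mu = 6 give E_6. Both have type E_6, hence right-equivalent.

Yes.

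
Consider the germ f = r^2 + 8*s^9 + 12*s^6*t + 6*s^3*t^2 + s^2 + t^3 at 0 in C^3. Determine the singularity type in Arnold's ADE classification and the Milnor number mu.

Type A_{2}, Milnor number mu = 2.

The Hessian of f at 0 is [[2, 0, 0], [0, 0, 0], [0, 0, 2]] with rank 2, so corank 1. A Groebner basis of the Jacobian ideal J(f) in C{s,t,r} is {t^2, s, r}; counting standard monomials gives mu = 2. Corank 1: A-series; mu = 2 gives A_2.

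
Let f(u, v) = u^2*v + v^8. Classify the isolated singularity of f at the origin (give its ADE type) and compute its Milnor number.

Type D_9, Milnor number mu = 9.

The Hessian of f at 0 has rank 0. Corank 2; j^3 = u^2*v has shape L^2 M (L != M), so D-series; mu = 9 gives D_9.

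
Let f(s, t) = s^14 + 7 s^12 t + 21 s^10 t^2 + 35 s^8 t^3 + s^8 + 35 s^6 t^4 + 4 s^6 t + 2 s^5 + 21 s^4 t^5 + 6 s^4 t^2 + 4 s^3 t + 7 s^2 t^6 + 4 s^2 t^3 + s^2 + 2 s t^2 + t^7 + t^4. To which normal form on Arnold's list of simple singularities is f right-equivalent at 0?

A6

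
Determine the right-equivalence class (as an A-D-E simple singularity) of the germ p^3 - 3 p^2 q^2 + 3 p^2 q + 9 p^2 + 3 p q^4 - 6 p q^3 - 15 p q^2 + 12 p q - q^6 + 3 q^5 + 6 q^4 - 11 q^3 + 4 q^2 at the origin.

The Hessian of f at 0 has rank 1. Corank 1: A-series; mu = 2 gives A_2.

A_2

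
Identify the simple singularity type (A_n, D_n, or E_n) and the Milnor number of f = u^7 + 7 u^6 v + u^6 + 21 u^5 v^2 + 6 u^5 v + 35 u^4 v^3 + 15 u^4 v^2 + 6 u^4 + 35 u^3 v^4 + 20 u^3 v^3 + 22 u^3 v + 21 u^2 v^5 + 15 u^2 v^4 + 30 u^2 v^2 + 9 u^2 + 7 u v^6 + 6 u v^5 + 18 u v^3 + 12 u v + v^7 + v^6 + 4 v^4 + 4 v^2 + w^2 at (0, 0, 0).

Type A_{6}, Milnor number mu = 6.

The Hessian of f at 0 has rank 2. Corank 1: A-series; mu = 6 gives A_6.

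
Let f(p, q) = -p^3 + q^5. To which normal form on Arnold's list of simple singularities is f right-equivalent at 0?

E8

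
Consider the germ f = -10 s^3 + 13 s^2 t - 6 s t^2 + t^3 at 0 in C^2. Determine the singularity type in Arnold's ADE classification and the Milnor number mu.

Type D_{4}, Milnor number mu = 4.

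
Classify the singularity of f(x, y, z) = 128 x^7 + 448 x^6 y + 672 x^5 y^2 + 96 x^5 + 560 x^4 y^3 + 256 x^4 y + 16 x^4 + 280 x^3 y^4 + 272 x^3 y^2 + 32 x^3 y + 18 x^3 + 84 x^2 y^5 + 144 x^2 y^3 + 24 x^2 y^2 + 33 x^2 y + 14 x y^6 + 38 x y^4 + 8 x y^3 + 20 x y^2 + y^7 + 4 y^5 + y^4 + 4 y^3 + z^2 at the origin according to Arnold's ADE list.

D_5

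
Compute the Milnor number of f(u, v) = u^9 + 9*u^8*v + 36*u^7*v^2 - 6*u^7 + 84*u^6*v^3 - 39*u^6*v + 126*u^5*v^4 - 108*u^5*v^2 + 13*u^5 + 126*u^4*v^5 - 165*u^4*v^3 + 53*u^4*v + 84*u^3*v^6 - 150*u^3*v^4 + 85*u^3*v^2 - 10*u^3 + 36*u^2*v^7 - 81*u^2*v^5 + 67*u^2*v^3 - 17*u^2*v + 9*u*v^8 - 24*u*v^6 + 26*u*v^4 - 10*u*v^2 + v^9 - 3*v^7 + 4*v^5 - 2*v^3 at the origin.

4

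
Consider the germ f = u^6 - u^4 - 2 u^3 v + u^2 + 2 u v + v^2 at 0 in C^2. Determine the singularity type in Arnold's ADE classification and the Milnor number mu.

The Hessian of f at 0 is [[2, 2], [2, 2]] with rank 1, so corank 1. A Groebner basis of the Jacobian ideal J(f) in C{u,v} is {v^3, u + v}; counting standard monomials gives mu = 3. Corank 1: A-series; mu = 3 gives A_3.

Type A_3, Milnor number mu = 3.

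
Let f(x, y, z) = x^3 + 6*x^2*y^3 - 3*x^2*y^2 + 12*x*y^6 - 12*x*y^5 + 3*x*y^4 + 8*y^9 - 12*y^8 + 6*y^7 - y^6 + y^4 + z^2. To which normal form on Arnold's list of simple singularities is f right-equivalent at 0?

The Hessian of f at 0 is [[0, 0, 0], [0, 0, 0], [0, 0, 2]] with rank 1, so corank 2. A Groebner basis of the Jacobian ideal J(f) in C{x,y,z} is {x^3, x^2*y, -x^2/2 + x*y^2, y^3, z}; counting standard monomials gives mu = 6. Corank 2; j^3 = x^3 is a perfect cube, so E-series; the 4-jet and mu = 6 give E_6.

E_6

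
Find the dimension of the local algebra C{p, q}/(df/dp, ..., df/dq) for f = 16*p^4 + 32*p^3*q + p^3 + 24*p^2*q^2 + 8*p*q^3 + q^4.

6

The Hessian of f at 0 has rank 0. Corank 2; j^3 = p^3 is a perfect cube, so E-series; the 4-jet and mu = 6 give E_6.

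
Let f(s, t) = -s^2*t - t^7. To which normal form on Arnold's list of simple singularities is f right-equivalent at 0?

D8

The Hessian of f at 0 is [[0, 0], [0, 0]] with rank 0, so corank 2. A Groebner basis of the Jacobian ideal J(f) in C{s,t} is {s^2/7 + t^6, s^3, s*t}; counting standard monomials gives mu = 8. Corank 2; j^3 = -s^2*t has shape L^2 M (L != M), so D-series; mu = 8 gives D_8.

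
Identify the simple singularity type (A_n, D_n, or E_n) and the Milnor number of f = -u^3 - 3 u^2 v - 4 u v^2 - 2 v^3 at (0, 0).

Type D4, Milnor number mu = 4.

The Hessian of f at 0 has rank 0. Corank 2; j^3 = -(u + v)*(u^2 + 2*u*v + 2*v^2) splits into three distinct lines over C (the quadratic factor has nonzero discriminant), so D_4.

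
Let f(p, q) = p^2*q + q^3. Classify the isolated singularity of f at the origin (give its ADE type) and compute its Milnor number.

The Hessian of f at 0 is [[0, 0], [0, 0]] with rank 0, so corank 2. A Groebner basis of the Jacobian ideal J(f) in C{p,q} is {q^3, p^2 + 3*q^2, p*q}; counting standard monomials gives mu = 4. Corank 2; j^3 = q*(p^2 + q^2) splits into three distinct lines over C (the quadratic factor has nonzero discriminant), so D_4.

Type D_4, Milnor number mu = 4.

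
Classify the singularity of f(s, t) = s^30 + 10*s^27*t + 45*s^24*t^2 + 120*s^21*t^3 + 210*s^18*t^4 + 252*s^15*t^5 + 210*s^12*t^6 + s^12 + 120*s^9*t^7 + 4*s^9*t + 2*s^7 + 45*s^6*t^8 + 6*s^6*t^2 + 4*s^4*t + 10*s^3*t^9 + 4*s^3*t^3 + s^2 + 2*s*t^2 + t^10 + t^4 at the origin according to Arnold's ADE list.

The Hessian of f at 0 has rank 1. Corank 1: A-series; mu = 9 gives A_9.

A9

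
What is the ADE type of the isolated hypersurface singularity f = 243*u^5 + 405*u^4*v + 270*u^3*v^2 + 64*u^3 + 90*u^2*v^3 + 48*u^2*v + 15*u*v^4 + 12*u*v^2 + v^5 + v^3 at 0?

E8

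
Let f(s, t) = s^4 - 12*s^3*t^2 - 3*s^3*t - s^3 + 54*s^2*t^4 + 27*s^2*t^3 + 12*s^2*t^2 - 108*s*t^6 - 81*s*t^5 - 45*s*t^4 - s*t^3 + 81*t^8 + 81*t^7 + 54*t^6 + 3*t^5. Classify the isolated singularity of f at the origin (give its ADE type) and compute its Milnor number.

Type E_{7}, Milnor number mu = 7.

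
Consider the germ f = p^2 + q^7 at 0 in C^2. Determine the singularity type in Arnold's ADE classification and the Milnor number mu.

The Hessian of f at 0 is [[2, 0], [0, 0]] with rank 1, so corank 1. A Groebner basis of the Jacobian ideal J(f) in C{p,q} is {q^6, p}; counting standard monomials gives mu = 6. Corank 1: A-series; mu = 6 gives A_6.

Type A_6, Milnor number mu = 6.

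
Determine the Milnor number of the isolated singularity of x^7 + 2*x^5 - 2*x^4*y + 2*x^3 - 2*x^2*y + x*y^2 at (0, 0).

The Hessian of f at 0 is [[0, 0], [0, 0]] with rank 0, so corank 2. A Groebner basis of the Jacobian ideal J(f) in C{x,y} is {y^3, x^2 + y^2/2, x*y + y^2/2}; counting standard monomials gives mu = 4. Corank 2; j^3 = x*(2*x^2 - 2*x*y + y^2) splits into three distinct lines over C (the quadratic factor has nonzero discriminant), so D_4.

4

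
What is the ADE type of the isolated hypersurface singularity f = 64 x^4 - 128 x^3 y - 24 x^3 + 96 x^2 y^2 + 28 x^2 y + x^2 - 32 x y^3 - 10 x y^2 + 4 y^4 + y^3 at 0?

The Hessian of f at 0 is [[2, 0], [0, 0]] with rank 1, so corank 1. A Groebner basis of the Jacobian ideal J(f) in C{x,y} is {y^2, x}; counting standard monomials gives mu = 2. Corank 1: A-series; mu = 2 gives A_2.

A_{2}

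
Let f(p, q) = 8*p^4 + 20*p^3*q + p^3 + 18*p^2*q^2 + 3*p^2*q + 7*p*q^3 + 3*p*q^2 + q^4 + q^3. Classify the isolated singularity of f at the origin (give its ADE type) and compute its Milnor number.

Type E_7, Milnor number mu = 7.

The Hessian of f at 0 is [[0, 0], [0, 0]] with rank 0, so corank 2. A Groebner basis of the Jacobian ideal J(f) in C{p,q} is {3*p^2/4 + 3*p*q/2 + q^4 - q^3/4 + 3*q^2/4, p^3 + 9*p^2/4 + 9*p*q/2 + q^3/4 + 9*q^2/4, p^2*q - 7*p^2/4 - 7*p*q/2 - 5*q^3/12 - 7*q^2/4, p^2 + p*q^2 + 2*p*q + 2*q^3/3 + q^2}; counting standard monomials gives mu = 7. Corank 2; j^3 = (p + q)^3 is a perfect cube, so E-series; the 4-jet and mu = 7 give E_7.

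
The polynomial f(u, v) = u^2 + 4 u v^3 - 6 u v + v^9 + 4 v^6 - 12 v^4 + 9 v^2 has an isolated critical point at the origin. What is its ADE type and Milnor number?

The Hessian of f at 0 has rank 1. Corank 1: A-series; mu = 8 gives A_8.

Type A_{8}, Milnor number mu = 8.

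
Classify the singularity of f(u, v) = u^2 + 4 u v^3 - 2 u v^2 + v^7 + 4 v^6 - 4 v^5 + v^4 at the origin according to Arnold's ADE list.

The Hessian of f at 0 has rank 1. Corank 1: A-series; mu = 6 gives A_6.

A_{6}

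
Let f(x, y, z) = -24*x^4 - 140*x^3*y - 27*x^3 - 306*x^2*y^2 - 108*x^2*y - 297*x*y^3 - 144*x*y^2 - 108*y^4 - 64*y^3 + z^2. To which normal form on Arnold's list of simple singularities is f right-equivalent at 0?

E_7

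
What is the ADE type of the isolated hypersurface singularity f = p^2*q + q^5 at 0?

The Hessian of f at 0 has rank 0. Corank 2; j^3 = p^2*q has shape L^2 M (L != M), so D-series; mu = 6 gives D_6.

D6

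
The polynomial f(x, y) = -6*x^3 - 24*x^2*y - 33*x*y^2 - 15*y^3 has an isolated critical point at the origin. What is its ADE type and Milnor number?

Type D4, Milnor number mu = 4.

The Hessian of f at 0 has rank 0. Corank 2; j^3 = -3*(x + y)*(2*x^2 + 6*x*y + 5*y^2) splits into three distinct lines over C (the quadratic factor has nonzero discriminant), so D_4.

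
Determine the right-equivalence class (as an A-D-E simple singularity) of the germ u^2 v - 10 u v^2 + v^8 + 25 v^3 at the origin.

D9

The Hessian of f at 0 is [[0, 0], [0, 0]] with rank 0, so corank 2. A Groebner basis of the Jacobian ideal J(f) in C{u,v} is {u^2/8 + v^7 - 25*v^2/8, u^3 - 125*v^3, u*v - 5*v^2}; counting standard monomials gives mu = 9. Corank 2; j^3 = v*(u - 5*v)^2 has shape L^2 M (L != M), so D-series; mu = 9 gives D_9.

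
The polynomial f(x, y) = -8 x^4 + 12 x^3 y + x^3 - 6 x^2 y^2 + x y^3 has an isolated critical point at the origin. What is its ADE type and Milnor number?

Type E_{7}, Milnor number mu = 7.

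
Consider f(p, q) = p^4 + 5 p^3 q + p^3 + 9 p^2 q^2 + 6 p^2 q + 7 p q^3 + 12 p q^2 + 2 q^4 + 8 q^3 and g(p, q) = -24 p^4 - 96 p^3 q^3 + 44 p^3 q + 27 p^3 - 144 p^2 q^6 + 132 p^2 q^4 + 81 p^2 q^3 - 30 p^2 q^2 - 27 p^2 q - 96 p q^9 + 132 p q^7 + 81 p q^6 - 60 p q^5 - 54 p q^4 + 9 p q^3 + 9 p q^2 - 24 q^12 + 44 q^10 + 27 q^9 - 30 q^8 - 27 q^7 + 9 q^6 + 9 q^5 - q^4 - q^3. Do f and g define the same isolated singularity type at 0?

Yes.

The Hessian of f at 0 is [[0, 0], [0, 0]] with rank 0, so corank 2. A Groebner basis of the Jacobian ideal J(f) in C{p,q} is {3*p^2 + 12*p*q + q^4 - q^3 + 12*q^2, p^3 + 18*p^2 + 72*p*q + 2*q^3 + 72*q^2, p^2*q - 7*p^2 - 28*p*q - 5*q^3/3 - 28*q^2, 2*p^2 + p*q^2 + 8*p*q + 4*q^3/3 + 8*q^2}; counting standard monomials gives mu = 7. Corank 2; j^3 = (p + 2*q)^3 is a perfect cube, so E-series; the 4-jet and mu = 7 give E_7. The Hessian of g at 0 is [[0, 0], [0, 0]] with rank 0, so corank 2. A Groebner basis of the Jacobian ideal J(g) in C{p,q} is {19683*p^2/4 - 6561*p*q/2 + q^4 + 27*q^3/4 + 2187*q^2/4, p^3 - 135*p^2/4 + 45*p*q/2 - q^3/12 - 15*q^2/4, p^2*q - 243*p^2/4 + 81*p*q/2 - 7*q^3/36 - 27*q^2/4, -81*p^2 + p*q^2 + 54*p*q - 4*q^3/9 - 9*q^2}; counting standard monomials gives mu = 7. Corank 2; j^3 = (3*p - q)^3 is a perfect cube, so E-series; the 4-jet and mu = 7 give E_7. Both have type E_7, hence right-equivalent.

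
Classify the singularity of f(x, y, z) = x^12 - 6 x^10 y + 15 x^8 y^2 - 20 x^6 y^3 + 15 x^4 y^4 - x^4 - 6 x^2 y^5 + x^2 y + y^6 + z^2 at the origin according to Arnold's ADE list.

D_{7}

The Hessian of f at 0 has rank 1. Corank 2; j^3 = x^2*y has shape L^2 M (L != M), so D-series; mu = 7 gives D_7.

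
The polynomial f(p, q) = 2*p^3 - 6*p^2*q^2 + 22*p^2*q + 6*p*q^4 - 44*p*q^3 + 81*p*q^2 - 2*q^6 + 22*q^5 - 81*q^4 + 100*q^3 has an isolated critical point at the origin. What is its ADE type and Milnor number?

The Hessian of f at 0 has rank 0. Corank 2; j^3 = (p + 4*q)*(2*p^2 + 14*p*q + 25*q^2) splits into three distinct lines over C (the quadratic factor has nonzero discriminant), so D_4.

Type D_{4}, Milnor number mu = 4.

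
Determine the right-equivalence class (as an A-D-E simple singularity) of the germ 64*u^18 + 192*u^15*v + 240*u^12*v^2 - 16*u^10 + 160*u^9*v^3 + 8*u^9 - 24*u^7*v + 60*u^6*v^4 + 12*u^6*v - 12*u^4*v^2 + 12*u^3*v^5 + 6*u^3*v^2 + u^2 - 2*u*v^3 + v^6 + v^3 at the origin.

The Hessian of f at 0 has rank 1. Corank 1: A-series; mu = 2 gives A_2.

A_{2}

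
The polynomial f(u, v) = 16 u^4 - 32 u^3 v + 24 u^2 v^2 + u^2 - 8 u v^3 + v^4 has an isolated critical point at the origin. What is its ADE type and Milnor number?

The Hessian of f at 0 is [[2, 0], [0, 0]] with rank 1, so corank 1. A Groebner basis of the Jacobian ideal J(f) in C{u,v} is {v^3, u}; counting standard monomials gives mu = 3. Corank 1: A-series; mu = 3 gives A_3.

Type A3, Milnor number mu = 3.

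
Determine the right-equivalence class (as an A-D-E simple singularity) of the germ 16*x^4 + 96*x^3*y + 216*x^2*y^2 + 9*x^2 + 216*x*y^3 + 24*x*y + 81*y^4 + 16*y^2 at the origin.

The Hessian of f at 0 has rank 1. Corank 1: A-series; mu = 3 gives A_3.

A3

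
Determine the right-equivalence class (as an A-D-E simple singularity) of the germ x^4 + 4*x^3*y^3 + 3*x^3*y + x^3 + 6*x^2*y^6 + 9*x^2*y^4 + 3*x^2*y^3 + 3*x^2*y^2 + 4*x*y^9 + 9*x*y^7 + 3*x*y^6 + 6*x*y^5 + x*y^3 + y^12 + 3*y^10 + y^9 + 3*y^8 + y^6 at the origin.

E_{7}

The Hessian of f at 0 has rank 0. Corank 2; j^3 = x^3 is a perfect cube, so E-series; the 4-jet and mu = 7 give E_7.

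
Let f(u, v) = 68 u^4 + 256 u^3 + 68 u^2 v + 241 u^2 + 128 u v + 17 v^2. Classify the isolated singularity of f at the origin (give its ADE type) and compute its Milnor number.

The Hessian of f at 0 is [[482, 128], [128, 34]] with rank 2, so corank 0. A Groebner basis of the Jacobian ideal J(f) in C{u,v} is {u, v}; counting standard monomials gives mu = 1. Corank 0: nondegenerate Morse point, so A_1.

Type A_1, Milnor number mu = 1.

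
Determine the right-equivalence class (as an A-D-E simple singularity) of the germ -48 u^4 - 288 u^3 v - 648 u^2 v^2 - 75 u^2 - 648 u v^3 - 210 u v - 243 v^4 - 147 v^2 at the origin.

The Hessian of f at 0 has rank 1. Corank 1: A-series; mu = 3 gives A_3.

A_{3}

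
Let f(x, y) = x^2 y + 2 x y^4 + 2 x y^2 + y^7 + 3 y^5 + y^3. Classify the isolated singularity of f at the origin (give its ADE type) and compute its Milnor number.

The Hessian of f at 0 has rank 0. Corank 2; j^3 = y*(x + y)^2 has shape L^2 M (L != M), so D-series; mu = 6 gives D_6.

Type D_6, Milnor number mu = 6.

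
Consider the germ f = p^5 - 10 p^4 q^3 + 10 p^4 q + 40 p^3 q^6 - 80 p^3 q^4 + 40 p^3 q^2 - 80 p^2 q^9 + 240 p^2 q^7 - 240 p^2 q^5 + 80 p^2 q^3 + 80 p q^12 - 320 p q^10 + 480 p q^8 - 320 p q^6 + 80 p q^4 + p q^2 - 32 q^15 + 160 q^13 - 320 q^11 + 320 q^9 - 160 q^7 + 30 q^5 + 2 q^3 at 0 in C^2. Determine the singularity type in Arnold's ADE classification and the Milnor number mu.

The Hessian of f at 0 is [[0, 0], [0, 0]] with rank 0, so corank 2. A Groebner basis of the Jacobian ideal J(f) in C{p,q} is {p^4 + q^2/5, q^3, p*q + 2*q^2}; counting standard monomials gives mu = 6. Corank 2; j^3 = q^2*(p + 2*q) has shape L^2 M (L != M), so D-series; mu = 6 gives D_6.

Type D6, Milnor number mu = 6.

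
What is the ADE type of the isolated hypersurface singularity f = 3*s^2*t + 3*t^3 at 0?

The Hessian of f at 0 has rank 0. Corank 2; j^3 = 3*t*(s^2 + t^2) splits into three distinct lines over C (the quadratic factor has nonzero discriminant), so D_4.

D_{4}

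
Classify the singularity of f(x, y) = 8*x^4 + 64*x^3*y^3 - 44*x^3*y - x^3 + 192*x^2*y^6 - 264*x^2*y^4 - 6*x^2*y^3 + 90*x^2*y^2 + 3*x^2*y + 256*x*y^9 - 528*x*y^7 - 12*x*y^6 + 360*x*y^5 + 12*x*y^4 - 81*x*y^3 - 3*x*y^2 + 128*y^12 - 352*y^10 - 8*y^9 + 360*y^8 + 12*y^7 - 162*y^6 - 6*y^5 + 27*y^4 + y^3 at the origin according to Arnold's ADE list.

The Hessian of f at 0 is [[0, 0], [0, 0]] with rank 0, so corank 2. A Groebner basis of the Jacobian ideal J(f) in C{x,y} is {3*x^2/4 - 3*x*y/2 + y^4 + y^3/4 + 3*y^2/4, x^3 - 15*x^2/4 + 15*x*y/2 - 9*y^3/4 - 15*y^2/4, x^2*y - 9*x^2/4 + 9*x*y/2 - 7*y^3/4 - 9*y^2/4, -x^2 + x*y^2 + 2*x*y - 4*y^3/3 - y^2}; counting standard monomials gives mu = 7. Corank 2; j^3 = -(x - y)^3 is a perfect cube, so E-series; the 4-jet and mu = 7 give E_7.

E_{7}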